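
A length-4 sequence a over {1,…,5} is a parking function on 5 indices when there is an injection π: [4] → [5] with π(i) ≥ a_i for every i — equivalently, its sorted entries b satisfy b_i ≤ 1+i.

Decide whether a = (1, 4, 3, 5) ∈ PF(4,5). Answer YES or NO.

YES

Order a: b = (1, 3, 4, 5).
  b_1=1 ≤ 2
  b_2=3 ≤ 3
  b_3=4 ≤ 4
  b_4=5 ≤ 5
All bounds hold ⇒ YES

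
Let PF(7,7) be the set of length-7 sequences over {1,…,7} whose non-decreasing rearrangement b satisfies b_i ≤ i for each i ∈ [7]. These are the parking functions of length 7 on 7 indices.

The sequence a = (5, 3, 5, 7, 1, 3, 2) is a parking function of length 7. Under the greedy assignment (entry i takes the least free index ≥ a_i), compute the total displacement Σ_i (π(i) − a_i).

2

Σπ = 7·8/2 = 28 (π permutes [7]); Σa = 5+3+5+7+1+3+2 = 26; disp = 28−26 = 2.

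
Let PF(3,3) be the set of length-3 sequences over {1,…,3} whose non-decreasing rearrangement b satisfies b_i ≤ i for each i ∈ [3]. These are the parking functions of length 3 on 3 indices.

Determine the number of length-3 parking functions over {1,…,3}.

#PF = (3−3+1)·(3+1)^(3−1) = 1 · 16 = 16
One tuple (2,1,3) → sorted (1,2,3): b_i ≤ i ∀i, a PF.

16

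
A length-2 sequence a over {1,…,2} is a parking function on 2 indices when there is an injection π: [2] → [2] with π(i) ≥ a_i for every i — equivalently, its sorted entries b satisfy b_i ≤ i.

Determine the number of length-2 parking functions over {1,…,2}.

|PF| = (2−2+1)·(2+1)^(2−1) = 1·3 = 3 (Konheim–Weiss)
Check (2,1) → sorted (1,2): b_i ≤ i ∀i, a PF.

3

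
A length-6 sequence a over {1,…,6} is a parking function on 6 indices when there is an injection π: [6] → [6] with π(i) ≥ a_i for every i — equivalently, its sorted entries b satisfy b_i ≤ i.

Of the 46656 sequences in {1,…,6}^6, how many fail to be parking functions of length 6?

|PF(6,6)| = 1·7^5 = 1×16807 = 16807
E.g. (1,6,5,3,2,6) → sorted (1,2,3,5,6,6): b_4=5>4, not a PF.
6^6 − 16807 = 46656 − 16807 = 29849

29849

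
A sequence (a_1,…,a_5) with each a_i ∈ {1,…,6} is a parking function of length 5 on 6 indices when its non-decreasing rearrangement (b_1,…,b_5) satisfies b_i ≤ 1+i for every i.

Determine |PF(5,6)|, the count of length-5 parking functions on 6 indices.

4802

|PF| = (6−5+1)·(6+1)^(5−1) = 2 · 2401 = 4802
One tuple (5,4,2,1,1) → sorted (1,1,2,4,5): b_i ≤ 1+i ∀i, a PF.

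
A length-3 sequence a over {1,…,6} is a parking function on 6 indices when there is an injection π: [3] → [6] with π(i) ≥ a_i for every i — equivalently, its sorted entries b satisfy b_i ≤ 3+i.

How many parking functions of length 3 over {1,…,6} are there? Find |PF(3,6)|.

|PF| = 4·7^2 = 4·49 = 196
One tuple (1,2,6) → sorted (1,2,6): b_i ≤ 3+i ∀i, a PF.

196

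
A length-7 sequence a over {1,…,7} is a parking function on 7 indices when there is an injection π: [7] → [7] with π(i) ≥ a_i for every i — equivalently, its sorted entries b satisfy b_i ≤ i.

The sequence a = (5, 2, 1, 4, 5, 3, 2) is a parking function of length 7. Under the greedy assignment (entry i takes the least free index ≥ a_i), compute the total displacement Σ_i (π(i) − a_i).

6

Σπ = 7·8/2 = 28 (π permutes [7]); Σa = 5+2+1+4+5+3+2 = 22; disp = 28−22 = 6.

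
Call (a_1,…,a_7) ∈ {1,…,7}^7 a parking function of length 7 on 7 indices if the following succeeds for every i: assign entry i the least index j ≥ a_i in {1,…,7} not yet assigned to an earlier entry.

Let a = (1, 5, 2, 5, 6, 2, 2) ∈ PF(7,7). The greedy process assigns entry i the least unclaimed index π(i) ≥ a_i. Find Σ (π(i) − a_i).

Σπ = 28 ({1..7} each once); Σa = 1+5+2+5+6+2+2 = 23; disp = 28−23 = 5.

5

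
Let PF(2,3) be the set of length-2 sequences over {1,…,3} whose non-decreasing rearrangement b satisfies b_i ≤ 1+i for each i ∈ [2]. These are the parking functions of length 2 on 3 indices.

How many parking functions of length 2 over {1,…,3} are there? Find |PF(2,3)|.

|PF| = (4−2)·4^(2−1) = 2×4 = 8
Example (1,2) → sorted (1,2): b_i ≤ 1+i ∀i, a PF.

8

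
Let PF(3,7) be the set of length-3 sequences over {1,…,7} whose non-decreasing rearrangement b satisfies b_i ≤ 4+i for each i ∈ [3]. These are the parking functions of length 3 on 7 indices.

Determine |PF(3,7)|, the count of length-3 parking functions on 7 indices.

320

|PF(3,7)| = (8−3)·8^(3−1) = 5·64 = 320 (Pollak)
Example (2,5,1) → sorted (1,2,5): b_i ≤ 4+i ∀i, a PF.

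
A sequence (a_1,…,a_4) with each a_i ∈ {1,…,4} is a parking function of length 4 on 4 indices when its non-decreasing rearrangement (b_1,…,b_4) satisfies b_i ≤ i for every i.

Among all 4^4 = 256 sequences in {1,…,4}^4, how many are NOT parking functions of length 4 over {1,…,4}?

131

#PF = (4−4+1)·(4+1)^(4−1) = 1·125 = 125
E.g. (2,4,4,4) → sorted (2,4,4,4): b_1=2>1, not a PF.
So 256 − 125 = 131 fail.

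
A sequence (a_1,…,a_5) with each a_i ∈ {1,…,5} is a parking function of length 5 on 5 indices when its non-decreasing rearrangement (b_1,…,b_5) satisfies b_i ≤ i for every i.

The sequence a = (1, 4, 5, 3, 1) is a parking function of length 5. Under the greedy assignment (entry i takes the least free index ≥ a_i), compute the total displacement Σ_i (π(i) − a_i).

Σπ(i) = 1+…+5 = 15; Σa = 1+4+5+3+1 = 14; disp = 15−14 = 1.

1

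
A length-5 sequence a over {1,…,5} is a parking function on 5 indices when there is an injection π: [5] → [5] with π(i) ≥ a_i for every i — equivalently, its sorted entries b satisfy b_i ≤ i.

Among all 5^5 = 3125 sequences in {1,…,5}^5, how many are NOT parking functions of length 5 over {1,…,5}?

Count = (6−5)·6^(5−1) = 1·1296 = 1296 (Pollak)
Example (5,5,5,5,2) → sorted (2,5,5,5,5): b_1=2>1, not a PF.
Total 3125; non-PF = 3125−1296 = 1829

1829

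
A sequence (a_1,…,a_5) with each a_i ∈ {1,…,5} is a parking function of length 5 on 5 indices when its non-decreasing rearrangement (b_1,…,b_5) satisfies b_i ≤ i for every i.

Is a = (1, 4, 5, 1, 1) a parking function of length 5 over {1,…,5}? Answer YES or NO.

Order a: b = (1, 1, 1, 4, 5).
  b_1=1 ≤ 1
  b_2=1 ≤ 2
  b_3=1 ≤ 3
  b_4=4 ≤ 4
  b_5=5 ≤ 5
All bounds hold ⇒ YES

YES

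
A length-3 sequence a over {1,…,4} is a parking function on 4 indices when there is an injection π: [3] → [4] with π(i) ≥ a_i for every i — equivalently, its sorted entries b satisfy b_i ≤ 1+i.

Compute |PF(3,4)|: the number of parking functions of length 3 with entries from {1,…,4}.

50

|PF(3,4)| = (4+1−3)·(4+1)^{3−1} = 2×25 = 50 (Konheim–Weiss)
Example (2,1,2) → sorted (1,2,2): b_i ≤ 1+i ∀i, a PF.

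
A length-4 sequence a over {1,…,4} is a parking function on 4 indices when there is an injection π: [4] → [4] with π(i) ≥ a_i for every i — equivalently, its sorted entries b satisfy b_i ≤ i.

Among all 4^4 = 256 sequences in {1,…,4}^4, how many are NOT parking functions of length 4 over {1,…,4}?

|PF| = 1·5^3 = 1·125 = 125
One tuple (4,4,4,4) → sorted (4,4,4,4): b_1=4>1, not a PF.
4^4 − 125 = 256 − 125 = 131

131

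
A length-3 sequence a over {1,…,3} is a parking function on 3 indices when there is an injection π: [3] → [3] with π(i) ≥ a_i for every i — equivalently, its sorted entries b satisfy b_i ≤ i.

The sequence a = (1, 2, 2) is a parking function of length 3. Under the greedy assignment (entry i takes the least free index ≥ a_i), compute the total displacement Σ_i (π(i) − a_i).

Σπ = 3·4/2 = 6 (π permutes [3]); Σa = 1+2+2 = 5; disp = 6−5 = 1.

1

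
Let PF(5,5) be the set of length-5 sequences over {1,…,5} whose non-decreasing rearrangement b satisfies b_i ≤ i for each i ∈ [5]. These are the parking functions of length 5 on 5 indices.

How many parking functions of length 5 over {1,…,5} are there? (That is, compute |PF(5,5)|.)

|PF| = (5−5+1)·(5+1)^(5−1) = 1×1296 = 1296
Check (3,4,3,1,1) → sorted (1,1,3,3,4): b_i ≤ i ∀i, a PF.

1296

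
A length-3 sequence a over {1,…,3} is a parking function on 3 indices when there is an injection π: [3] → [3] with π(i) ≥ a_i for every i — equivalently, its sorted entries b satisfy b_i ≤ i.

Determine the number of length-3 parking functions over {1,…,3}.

16

Count = 1·4^2 = 1×16 = 16 (Pollak)
Check (2,1,3) → sorted (1,2,3): b_i ≤ i ∀i, a PF.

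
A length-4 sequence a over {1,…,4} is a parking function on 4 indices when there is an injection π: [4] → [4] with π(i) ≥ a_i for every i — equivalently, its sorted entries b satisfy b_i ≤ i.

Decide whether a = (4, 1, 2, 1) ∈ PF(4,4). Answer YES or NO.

YES

Sorted: b = (1, 1, 2, 4).
  b_1=1 ≤ 1
  b_2=1 ≤ 2
  b_3=2 ≤ 3
  b_4=4 ≤ 4
All bounds hold ⇒ YES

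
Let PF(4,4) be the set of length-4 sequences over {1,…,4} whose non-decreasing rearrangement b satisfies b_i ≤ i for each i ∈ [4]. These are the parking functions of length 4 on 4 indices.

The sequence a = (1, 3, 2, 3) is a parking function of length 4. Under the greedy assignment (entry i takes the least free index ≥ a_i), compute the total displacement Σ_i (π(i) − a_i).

1

Σπ(i) = 1+…+4 = 10; Σa = 1+3+2+3 = 9; disp = 10−9 = 1.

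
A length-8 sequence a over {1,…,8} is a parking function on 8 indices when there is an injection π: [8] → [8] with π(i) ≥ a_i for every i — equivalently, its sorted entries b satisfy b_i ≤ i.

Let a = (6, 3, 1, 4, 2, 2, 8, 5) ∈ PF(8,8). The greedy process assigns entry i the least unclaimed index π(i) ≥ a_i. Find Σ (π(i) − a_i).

5

Σπ = 8·9/2 = 36 (π permutes [8]); Σa = 6+3+1+4+2+2+8+5 = 31; disp = 36−31 = 5.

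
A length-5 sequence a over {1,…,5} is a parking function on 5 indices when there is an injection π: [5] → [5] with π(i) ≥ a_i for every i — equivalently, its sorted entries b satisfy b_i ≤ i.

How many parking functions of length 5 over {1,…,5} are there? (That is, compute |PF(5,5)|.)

Count = (6−5)·6^(5−1) = 1·1296 = 1296 (Konheim–Weiss)
Example (4,1,2,5,1) → sorted (1,1,2,4,5): b_i ≤ i ∀i, a PF.

1296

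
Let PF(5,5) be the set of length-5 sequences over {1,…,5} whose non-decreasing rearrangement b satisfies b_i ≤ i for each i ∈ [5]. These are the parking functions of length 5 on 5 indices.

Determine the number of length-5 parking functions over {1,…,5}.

1296

|PF(5,5)| = (6−5)·6^(5−1) = 1 · 1296 = 1296 [KW]
One tuple (4,2,3,3,1) → sorted (1,2,3,3,4): b_i ≤ i ∀i, a PF.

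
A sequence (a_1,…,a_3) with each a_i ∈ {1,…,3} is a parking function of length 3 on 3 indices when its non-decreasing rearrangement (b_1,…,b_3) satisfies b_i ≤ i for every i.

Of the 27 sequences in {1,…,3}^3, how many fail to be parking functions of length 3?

11

|PF| = (3−3+1)·(3+1)^(3−1) = 1 · 16 = 16
Example (3,2,3) → sorted (2,3,3): b_1=2>1, not a PF.
So 27 − 16 = 11 fail.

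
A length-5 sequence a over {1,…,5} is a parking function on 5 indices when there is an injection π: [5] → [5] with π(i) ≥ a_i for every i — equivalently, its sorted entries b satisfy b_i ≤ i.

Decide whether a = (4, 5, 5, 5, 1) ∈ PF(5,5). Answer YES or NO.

Sorted: b = (1, 4, 5, 5, 5).
  b_1=1 ≤ 1
  b_2=4 > 2
  fails at i=2 ⇒ NO

NO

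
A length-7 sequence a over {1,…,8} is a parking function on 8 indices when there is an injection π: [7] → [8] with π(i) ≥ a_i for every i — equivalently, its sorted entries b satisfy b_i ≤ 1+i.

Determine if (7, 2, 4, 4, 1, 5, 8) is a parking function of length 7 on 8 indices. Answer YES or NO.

YES

Sorted: b = (1, 2, 4, 4, 5, 7, 8).
  b_1=1 ≤ 2
  b_2=2 ≤ 3
  b_3=4 ≤ 4
  b_4=4 ≤ 5
  b_5=5 ≤ 6
  b_6=7 ≤ 7
  b_7=8 ≤ 8
All bounds hold ⇒ YES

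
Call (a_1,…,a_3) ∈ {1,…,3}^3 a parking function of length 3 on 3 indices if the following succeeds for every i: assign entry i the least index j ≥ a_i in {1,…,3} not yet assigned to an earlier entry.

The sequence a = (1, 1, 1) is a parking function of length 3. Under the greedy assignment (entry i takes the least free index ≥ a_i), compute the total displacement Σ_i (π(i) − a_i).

Σπ = 6 ({1..3} each once); Σa = 1+1+1 = 3; disp = 6−3 = 3.

3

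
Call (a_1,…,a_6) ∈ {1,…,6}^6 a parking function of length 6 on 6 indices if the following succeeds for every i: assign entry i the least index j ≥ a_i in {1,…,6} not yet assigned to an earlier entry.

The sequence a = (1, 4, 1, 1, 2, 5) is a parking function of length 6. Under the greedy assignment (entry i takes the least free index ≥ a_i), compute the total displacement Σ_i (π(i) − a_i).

7

Σπ = 21 ({1..6} each once); Σa = 1+4+1+1+2+5 = 14; disp = 21−14 = 7.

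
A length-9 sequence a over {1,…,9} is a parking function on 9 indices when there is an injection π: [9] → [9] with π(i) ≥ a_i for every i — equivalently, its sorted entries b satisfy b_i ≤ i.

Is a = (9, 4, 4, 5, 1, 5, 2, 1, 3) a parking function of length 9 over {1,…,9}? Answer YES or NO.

YES

Sorted: b = (1, 1, 2, 3, 4, 4, 5, 5, 9).
  b_1=1 ≤ 1
  b_2=1 ≤ 2
  b_3=2 ≤ 3
  b_4=3 ≤ 4
  b_5=4 ≤ 5
  b_6=4 ≤ 6
  b_7=5 ≤ 7
  b_8=5 ≤ 8
  b_9=9 ≤ 9
All bounds hold ⇒ YES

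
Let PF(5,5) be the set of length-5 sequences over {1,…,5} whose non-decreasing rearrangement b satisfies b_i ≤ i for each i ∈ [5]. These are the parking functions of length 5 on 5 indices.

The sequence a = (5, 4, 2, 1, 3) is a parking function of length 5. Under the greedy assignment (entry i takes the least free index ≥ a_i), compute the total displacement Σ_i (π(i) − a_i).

Σπ = 15 ({1..5} each once); Σa = 5+4+2+1+3 = 15; disp = 15−15 = 0.

0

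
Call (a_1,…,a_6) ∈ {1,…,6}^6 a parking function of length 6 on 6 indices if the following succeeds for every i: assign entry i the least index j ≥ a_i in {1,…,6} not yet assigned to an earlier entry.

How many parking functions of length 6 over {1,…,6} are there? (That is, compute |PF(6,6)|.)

16807

Count = (7−6)·7^(6−1) = 1×16807 = 16807
Check (2,4,5,2,1,5) → sorted (1,2,2,4,5,5): b_i ≤ i ∀i, a PF.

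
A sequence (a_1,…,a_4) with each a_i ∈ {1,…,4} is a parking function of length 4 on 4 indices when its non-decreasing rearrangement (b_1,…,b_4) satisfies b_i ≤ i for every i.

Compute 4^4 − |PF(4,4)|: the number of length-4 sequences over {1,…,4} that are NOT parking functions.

131

|PF| = (4+1−4)·(4+1)^{4−1} = 1×125 = 125 (Konheim–Weiss)
Example (3,3,4,3) → sorted (3,3,3,4): b_1=3>1, not a PF.
So 256 − 125 = 131 fail.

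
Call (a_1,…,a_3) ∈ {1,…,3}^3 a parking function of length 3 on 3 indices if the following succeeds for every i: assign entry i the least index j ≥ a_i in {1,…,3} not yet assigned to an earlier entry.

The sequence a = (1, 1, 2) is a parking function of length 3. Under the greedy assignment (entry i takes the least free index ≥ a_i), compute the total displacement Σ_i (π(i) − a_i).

Σπ = 3·4/2 = 6 (π permutes [3]); Σa = 1+1+2 = 4; disp = 6−4 = 2.

2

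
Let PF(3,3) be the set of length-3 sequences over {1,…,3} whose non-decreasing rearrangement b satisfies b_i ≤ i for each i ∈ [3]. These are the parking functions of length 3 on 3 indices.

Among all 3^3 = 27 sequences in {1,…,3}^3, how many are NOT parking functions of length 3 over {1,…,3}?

11

#PF = (3+1−3)·(3+1)^{3−1} = 1×16 = 16 (Konheim–Weiss)
One tuple (3,3,2) → sorted (2,3,3): b_1=2>1, not a PF.
3^3 − 16 = 27 − 16 = 11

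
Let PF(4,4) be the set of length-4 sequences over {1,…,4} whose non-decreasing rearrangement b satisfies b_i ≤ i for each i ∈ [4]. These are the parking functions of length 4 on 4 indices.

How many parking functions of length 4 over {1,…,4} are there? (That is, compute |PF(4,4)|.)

|PF| = (4−4+1)·(4+1)^(4−1) = 1·125 = 125
Example (1,2,2,4) → sorted (1,2,2,4): b_i ≤ i ∀i, a PF.

125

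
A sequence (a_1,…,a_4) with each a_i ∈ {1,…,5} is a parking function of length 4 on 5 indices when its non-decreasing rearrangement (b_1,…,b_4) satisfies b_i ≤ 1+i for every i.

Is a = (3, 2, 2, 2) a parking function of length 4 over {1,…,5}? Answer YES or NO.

YES

Order a: b = (2, 2, 2, 3).
  b_1=2 ≤ 2
  b_2=2 ≤ 3
  b_3=2 ≤ 4
  b_4=3 ≤ 5
All bounds hold ⇒ YES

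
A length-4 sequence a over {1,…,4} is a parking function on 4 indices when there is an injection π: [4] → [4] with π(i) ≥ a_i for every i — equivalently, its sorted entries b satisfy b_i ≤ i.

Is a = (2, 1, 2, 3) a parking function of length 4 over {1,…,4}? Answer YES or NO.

Rearranged: b = (1, 2, 2, 3).
  b_1=1 ≤ 1
  b_2=2 ≤ 2
  b_3=2 ≤ 3
  b_4=3 ≤ 4
All bounds hold ⇒ YES

YES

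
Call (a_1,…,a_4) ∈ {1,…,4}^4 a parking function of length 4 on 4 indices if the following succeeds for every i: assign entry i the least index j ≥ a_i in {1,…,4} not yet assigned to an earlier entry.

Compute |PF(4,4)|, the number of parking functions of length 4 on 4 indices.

125

#PF = (4−4+1)·(4+1)^(4−1) = 1·125 = 125 [KW]
Example (2,1,1,1) → sorted (1,1,1,2): b_i ≤ i ∀i, a PF.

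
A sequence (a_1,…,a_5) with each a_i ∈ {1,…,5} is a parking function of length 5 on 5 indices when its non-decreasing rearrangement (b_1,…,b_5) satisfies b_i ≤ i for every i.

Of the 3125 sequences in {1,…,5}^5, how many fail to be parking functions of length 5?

1829

Count = (5+1−5)·(5+1)^{5−1} = 1 · 1296 = 1296 (Konheim–Weiss)
Check (5,5,4,5,5) → sorted (4,5,5,5,5): b_1=4>1, not a PF.
5^5 − 1296 = 3125 − 1296 = 1829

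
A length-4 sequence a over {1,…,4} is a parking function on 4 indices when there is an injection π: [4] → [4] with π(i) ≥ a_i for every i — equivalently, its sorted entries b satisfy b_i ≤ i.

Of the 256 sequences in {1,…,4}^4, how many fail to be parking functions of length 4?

|PF(4,4)| = (4−4+1)·(4+1)^(4−1) = 1 · 125 = 125 (Pollak)
Example (4,2,4,2) → sorted (2,2,4,4): b_1=2>1, not a PF.
4^4 − 125 = 256 − 125 = 131

131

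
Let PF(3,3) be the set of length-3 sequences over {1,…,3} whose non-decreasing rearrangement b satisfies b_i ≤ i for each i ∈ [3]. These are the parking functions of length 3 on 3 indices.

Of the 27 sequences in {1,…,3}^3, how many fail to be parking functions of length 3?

|PF(3,3)| = (3−3+1)·(3+1)^(3−1) = 1 · 16 = 16
Check (1,3,3) → sorted (1,3,3): b_2=3>2, not a PF.
Total 27; non-PF = 27−16 = 11

11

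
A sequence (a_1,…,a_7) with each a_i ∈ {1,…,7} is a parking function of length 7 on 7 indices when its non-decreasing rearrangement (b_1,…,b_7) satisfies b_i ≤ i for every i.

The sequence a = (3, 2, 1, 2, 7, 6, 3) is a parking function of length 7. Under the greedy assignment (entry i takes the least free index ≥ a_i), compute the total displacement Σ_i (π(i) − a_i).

4

Σπ = 28 ({1..7} each once); Σa = 3+2+1+2+7+6+3 = 24; disp = 28−24 = 4.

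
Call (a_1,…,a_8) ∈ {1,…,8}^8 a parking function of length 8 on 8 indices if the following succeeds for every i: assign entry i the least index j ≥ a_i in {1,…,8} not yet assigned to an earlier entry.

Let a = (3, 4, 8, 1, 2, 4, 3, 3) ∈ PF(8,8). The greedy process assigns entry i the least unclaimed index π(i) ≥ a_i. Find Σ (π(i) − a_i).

8

Σπ = 8·9/2 = 36 (π permutes [8]); Σa = 3+4+8+1+2+4+3+3 = 28; disp = 36−28 = 8.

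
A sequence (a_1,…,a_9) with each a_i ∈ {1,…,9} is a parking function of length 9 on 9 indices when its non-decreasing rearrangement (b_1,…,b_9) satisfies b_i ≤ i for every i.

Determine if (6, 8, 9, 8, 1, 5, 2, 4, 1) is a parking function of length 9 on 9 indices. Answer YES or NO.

NO

Sorted: b = (1, 1, 2, 4, 5, 6, 8, 8, 9).
  b_1=1 ≤ 1
  b_2=1 ≤ 2
  b_3=2 ≤ 3
  b_4=4 ≤ 4
  b_5=5 ≤ 5
  b_6=6 ≤ 6
  b_7=8 > 7
  fails at i=7 ⇒ NO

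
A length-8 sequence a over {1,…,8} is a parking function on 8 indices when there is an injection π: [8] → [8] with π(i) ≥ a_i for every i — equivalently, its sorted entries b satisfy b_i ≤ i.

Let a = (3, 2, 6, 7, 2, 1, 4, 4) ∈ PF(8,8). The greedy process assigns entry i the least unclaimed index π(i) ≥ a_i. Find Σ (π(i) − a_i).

Σπ(i) = 1+…+8 = 36; Σa = 3+2+6+7+2+1+4+4 = 29; disp = 36−29 = 7.

7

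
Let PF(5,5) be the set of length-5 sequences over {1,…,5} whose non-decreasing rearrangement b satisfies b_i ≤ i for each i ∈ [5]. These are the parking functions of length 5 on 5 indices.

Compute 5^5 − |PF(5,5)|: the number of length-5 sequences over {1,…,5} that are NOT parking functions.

1829

Count = (5−5+1)·(5+1)^(5−1) = 1 · 1296 = 1296 [KW]
Check (4,5,4,4,4) → sorted (4,4,4,4,5): b_1=4>1, not a PF.
So 3125 − 1296 = 1829 fail.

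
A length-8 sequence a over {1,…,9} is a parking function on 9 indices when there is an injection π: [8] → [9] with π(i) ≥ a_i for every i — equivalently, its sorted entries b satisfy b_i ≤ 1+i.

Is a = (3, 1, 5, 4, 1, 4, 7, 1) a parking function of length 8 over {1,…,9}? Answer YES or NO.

Order a: b = (1, 1, 1, 3, 4, 4, 5, 7).
  b_1=1 ≤ 2
  b_2=1 ≤ 3
  b_3=1 ≤ 4
  b_4=3 ≤ 5
  b_5=4 ≤ 6
  b_6=4 ≤ 7
  b_7=5 ≤ 8
  b_8=7 ≤ 9
All bounds hold ⇒ YES

YES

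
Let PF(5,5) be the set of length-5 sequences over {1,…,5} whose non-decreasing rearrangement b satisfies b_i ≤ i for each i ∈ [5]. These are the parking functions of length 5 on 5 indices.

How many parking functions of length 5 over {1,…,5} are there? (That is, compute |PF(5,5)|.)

|PF| = (5−5+1)·(5+1)^(5−1) = 1·1296 = 1296 (Pollak)
One tuple (2,1,3,3,5) → sorted (1,2,3,3,5): b_i ≤ i ∀i, a PF.

1296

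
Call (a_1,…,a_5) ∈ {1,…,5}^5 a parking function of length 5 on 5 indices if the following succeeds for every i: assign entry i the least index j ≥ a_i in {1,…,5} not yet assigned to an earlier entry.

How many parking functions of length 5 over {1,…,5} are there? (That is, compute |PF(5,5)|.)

|PF| = (5+1−5)·(5+1)^{5−1} = 1·1296 = 1296
One tuple (5,2,4,3,1) → sorted (1,2,3,4,5): b_i ≤ i ∀i, a PF.

1296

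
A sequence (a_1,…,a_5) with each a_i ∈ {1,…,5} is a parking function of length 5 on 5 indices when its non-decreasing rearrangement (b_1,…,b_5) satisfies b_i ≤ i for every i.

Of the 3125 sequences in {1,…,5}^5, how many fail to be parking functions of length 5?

1829

Count = (6−5)·6^(5−1) = 1 · 1296 = 1296 [KW]
Check (1,1,5,5,1) → sorted (1,1,1,5,5): b_4=5>4, not a PF.
Total 3125; non-PF = 3125−1296 = 1829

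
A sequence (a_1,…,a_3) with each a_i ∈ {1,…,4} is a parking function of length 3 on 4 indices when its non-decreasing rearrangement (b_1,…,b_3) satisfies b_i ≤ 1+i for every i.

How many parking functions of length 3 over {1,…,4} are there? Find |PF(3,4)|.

Count = (4−3+1)·(4+1)^(3−1) = 2·25 = 50
Example (3,4,2) → sorted (2,3,4): b_i ≤ 1+i ∀i, a PF.

50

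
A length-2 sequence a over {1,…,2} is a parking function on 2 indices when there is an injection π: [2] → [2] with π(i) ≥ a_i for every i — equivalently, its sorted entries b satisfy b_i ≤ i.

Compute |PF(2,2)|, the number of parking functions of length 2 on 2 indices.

#PF = (3−2)·3^(2−1) = 1·3 = 3 [KW]
One tuple (1,2) → sorted (1,2): b_i ≤ i ∀i, a PF.

3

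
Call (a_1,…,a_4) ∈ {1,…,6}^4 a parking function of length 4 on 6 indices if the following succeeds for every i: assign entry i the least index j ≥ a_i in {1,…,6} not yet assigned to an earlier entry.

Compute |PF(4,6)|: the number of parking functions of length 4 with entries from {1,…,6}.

1029

|PF(4,6)| = 3·7^3 = 3 · 343 = 1029 (Konheim–Weiss)
Check (2,1,3,3) → sorted (1,2,3,3): b_i ≤ 2+i ∀i, a PF.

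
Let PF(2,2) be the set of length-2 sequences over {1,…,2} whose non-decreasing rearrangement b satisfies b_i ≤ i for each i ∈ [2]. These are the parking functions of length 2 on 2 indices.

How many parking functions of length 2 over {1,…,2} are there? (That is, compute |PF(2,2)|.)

#PF = (2−2+1)·(2+1)^(2−1) = 1·3 = 3
Check (1,1) → sorted (1,1): b_i ≤ i ∀i, a PF.

3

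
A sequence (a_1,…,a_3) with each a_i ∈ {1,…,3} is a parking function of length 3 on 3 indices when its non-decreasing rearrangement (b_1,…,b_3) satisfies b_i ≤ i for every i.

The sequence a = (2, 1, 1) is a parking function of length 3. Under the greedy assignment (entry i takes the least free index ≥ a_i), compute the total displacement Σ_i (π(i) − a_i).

2

Σπ = 3·4/2 = 6 (π permutes [3]); Σa = 2+1+1 = 4; disp = 6−4 = 2.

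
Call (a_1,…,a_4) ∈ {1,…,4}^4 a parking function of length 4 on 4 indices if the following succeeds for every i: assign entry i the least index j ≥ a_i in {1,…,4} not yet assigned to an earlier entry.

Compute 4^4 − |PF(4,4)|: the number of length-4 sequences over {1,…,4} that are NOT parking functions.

131

Count = (4−4+1)·(4+1)^(4−1) = 1·125 = 125
One tuple (3,4,4,4) → sorted (3,4,4,4): b_1=3>1, not a PF.
Total 256; non-PF = 256−125 = 131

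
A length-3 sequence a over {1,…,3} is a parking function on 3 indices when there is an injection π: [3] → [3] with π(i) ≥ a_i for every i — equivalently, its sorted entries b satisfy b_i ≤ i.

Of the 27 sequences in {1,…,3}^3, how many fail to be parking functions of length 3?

11

Count = (4−3)·4^(3−1) = 1 · 16 = 16 [KW]
One tuple (3,3,3) → sorted (3,3,3): b_1=3>1, not a PF.
3^3 − 16 = 27 − 16 = 11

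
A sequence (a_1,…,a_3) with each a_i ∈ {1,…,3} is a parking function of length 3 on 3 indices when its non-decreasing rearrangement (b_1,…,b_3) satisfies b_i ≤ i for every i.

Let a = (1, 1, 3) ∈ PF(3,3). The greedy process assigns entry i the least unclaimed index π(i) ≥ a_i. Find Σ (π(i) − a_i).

1

Σπ = 6 ({1..3} each once); Σa = 1+1+3 = 5; disp = 6−5 = 1.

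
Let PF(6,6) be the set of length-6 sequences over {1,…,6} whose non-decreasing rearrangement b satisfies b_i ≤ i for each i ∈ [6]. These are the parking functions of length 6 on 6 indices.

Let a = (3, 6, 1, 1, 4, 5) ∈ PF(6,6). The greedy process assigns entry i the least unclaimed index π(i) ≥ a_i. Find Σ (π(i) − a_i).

1

Σπ(i) = 1+…+6 = 21; Σa = 3+6+1+1+4+5 = 20; disp = 21−20 = 1.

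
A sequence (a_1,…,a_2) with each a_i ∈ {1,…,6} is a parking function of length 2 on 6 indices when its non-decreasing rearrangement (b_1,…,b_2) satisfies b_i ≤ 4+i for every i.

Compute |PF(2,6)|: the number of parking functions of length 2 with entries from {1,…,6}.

35

Count = (7−2)·7^(2−1) = 5·7 = 35
Example (1,1) → sorted (1,1): b_i ≤ 4+i ∀i, a PF.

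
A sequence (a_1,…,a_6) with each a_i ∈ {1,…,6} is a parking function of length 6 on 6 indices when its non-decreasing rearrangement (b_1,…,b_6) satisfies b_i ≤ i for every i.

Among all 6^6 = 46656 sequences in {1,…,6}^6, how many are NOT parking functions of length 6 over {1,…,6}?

|PF| = (7−6)·7^(6−1) = 1·16807 = 16807
One tuple (2,5,6,6,5,6) → sorted (2,5,5,6,6,6): b_1=2>1, not a PF.
Total 46656; non-PF = 46656−16807 = 29849

29849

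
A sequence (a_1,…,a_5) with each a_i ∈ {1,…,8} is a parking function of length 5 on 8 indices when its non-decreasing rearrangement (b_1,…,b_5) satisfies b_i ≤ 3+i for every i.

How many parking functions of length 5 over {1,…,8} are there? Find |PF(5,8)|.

|PF| = (8−5+1)·(8+1)^(5−1) = 4 · 6561 = 26244 (Pollak)
Example (3,6,2,6,5) → sorted (2,3,5,6,6): b_i ≤ 3+i ∀i, a PF.

26244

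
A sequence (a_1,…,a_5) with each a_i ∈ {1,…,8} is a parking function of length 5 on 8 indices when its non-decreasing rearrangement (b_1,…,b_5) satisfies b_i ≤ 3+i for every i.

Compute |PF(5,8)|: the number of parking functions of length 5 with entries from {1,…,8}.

|PF| = (8+1−5)·(8+1)^{5−1} = 4×6561 = 26244
Check (3,5,6,6,8) → sorted (3,5,6,6,8): b_i ≤ 3+i ∀i, a PF.

26244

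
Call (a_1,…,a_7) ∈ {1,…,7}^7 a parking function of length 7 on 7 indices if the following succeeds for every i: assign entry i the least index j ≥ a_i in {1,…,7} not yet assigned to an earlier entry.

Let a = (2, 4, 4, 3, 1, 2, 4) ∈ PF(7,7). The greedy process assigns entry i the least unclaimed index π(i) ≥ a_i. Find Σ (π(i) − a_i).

Σπ = 7·8/2 = 28 (π permutes [7]); Σa = 2+4+4+3+1+2+4 = 20; disp = 28−20 = 8.

8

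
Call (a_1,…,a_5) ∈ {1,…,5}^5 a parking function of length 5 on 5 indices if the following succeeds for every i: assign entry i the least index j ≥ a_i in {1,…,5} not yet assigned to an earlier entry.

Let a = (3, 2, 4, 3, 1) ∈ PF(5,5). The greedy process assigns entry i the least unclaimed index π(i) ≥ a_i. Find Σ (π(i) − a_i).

2

Σπ = 15 ({1..5} each once); Σa = 3+2+4+3+1 = 13; disp = 15−13 = 2.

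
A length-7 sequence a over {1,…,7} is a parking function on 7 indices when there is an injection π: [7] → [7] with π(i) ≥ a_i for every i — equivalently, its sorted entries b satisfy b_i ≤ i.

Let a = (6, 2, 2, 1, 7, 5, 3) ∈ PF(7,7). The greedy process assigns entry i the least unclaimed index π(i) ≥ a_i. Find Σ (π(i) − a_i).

2

Σπ(i) = 1+…+7 = 28; Σa = 6+2+2+1+7+5+3 = 26; disp = 28−26 = 2.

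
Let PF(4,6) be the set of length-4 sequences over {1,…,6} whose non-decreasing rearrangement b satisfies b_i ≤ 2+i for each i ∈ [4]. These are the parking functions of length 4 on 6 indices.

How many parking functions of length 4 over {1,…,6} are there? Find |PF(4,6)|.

1029

|PF(4,6)| = (7−4)·7^(4−1) = 3 · 343 = 1029 (Konheim–Weiss)
One tuple (6,1,1,3) → sorted (1,1,3,6): b_i ≤ 2+i ∀i, a PF.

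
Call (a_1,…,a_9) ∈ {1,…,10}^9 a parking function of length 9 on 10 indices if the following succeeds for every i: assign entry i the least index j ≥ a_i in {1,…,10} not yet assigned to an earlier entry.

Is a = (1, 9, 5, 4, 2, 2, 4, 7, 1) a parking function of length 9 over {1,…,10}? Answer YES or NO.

Rearranged: b = (1, 1, 2, 2, 4, 4, 5, 7, 9).
  b_1=1 ≤ 2
  b_2=1 ≤ 3
  b_3=2 ≤ 4
  b_4=2 ≤ 5
  b_5=4 ≤ 6
  b_6=4 ≤ 7
  b_7=5 ≤ 8
  b_8=7 ≤ 9
  b_9=9 ≤ 10
All bounds hold ⇒ YES

YES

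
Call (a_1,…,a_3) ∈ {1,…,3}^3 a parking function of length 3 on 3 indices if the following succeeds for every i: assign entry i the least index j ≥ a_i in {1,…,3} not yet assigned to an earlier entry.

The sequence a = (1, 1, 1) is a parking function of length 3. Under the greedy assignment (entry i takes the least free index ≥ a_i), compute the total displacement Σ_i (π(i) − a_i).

Σπ(i) = 1+…+3 = 6; Σa = 1+1+1 = 3; disp = 6−3 = 3.

3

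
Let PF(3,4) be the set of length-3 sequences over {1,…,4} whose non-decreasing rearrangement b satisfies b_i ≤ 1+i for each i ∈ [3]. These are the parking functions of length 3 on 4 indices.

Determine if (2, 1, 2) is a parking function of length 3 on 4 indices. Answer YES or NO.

Rearranged: b = (1, 2, 2).
  b_1=1 ≤ 2
  b_2=2 ≤ 3
  b_3=2 ≤ 4
All bounds hold ⇒ YES

YES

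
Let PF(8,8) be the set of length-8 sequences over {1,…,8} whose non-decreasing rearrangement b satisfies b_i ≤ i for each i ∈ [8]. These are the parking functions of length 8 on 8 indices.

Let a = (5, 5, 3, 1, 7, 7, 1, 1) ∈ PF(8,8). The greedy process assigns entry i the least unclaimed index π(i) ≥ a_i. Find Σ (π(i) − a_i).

Σπ = 8·9/2 = 36 (π permutes [8]); Σa = 5+5+3+1+7+7+1+1 = 30; disp = 36−30 = 6.

6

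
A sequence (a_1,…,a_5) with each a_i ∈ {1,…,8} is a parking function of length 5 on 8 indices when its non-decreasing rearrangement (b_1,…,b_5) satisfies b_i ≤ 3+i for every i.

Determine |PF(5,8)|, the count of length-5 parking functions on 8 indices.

26244

#PF = 4·9^4 = 4×6561 = 26244 (Konheim–Weiss)
Check (8,5,5,6,2) → sorted (2,5,5,6,8): b_i ≤ 3+i ∀i, a PF.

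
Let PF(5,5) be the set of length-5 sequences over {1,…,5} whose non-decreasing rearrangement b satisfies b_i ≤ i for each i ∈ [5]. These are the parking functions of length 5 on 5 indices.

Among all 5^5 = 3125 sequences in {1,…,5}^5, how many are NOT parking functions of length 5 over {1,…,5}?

1829

#PF = (5−5+1)·(5+1)^(5−1) = 1 · 1296 = 1296 (Pollak)
E.g. (3,5,5,5,3) → sorted (3,3,5,5,5): b_1=3>1, not a PF.
5^5 − 1296 = 3125 − 1296 = 1829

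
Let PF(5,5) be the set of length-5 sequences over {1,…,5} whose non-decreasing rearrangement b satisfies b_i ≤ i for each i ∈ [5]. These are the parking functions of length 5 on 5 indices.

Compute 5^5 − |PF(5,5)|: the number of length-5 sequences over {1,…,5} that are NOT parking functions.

|PF(5,5)| = (5−5+1)·(5+1)^(5−1) = 1×1296 = 1296 (Pollak)
Example (3,1,5,3,4) → sorted (1,3,3,4,5): b_2=3>2, not a PF.
Total 3125; non-PF = 3125−1296 = 1829

1829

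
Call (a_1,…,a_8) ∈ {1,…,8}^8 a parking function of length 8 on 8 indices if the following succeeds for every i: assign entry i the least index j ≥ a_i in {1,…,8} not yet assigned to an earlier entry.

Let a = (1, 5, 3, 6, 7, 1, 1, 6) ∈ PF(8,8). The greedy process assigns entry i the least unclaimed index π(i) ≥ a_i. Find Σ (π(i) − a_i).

Σπ = 8·9/2 = 36 (π permutes [8]); Σa = 1+5+3+6+7+1+1+6 = 30; disp = 36−30 = 6.

6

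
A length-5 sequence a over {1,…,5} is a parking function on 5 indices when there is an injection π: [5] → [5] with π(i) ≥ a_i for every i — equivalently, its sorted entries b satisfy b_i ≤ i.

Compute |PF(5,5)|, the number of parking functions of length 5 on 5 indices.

#PF = (6−5)·6^(5−1) = 1×1296 = 1296 (Konheim–Weiss)
Example (3,4,1,4,2) → sorted (1,2,3,4,4): b_i ≤ i ∀i, a PF.

1296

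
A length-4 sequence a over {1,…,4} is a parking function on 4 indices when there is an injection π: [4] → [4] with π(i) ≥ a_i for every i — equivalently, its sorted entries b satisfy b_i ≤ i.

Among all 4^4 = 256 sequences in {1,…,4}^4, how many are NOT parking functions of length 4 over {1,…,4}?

Count = (5−4)·5^(4−1) = 1·125 = 125 [KW]
Example (4,3,3,4) → sorted (3,3,4,4): b_1=3>1, not a PF.
So 256 − 125 = 131 fail.

131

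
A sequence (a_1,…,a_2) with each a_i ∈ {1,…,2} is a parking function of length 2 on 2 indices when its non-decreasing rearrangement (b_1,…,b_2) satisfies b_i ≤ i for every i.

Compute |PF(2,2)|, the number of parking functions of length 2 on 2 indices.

Count = 1·3^1 = 1·3 = 3
Example (1,2) → sorted (1,2): b_i ≤ i ∀i, a PF.

3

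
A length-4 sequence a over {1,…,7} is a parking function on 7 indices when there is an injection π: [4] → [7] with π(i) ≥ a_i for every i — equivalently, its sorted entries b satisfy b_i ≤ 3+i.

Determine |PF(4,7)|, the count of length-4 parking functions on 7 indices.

2048

Count = (7−4+1)·(7+1)^(4−1) = 4·512 = 2048
Check (7,6,5,4) → sorted (4,5,6,7): b_i ≤ 3+i ∀i, a PF.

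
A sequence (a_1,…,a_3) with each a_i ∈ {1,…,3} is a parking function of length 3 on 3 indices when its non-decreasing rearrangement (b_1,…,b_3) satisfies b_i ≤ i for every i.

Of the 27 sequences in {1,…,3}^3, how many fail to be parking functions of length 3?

|PF| = (3−3+1)·(3+1)^(3−1) = 1×16 = 16
E.g. (3,3,3) → sorted (3,3,3): b_1=3>1, not a PF.
3^3 − 16 = 27 − 16 = 11

11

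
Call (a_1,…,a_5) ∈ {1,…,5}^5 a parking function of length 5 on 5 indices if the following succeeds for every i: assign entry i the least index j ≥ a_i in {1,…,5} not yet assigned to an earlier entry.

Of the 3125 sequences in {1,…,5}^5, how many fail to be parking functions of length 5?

1829

|PF| = (5+1−5)·(5+1)^{5−1} = 1 · 1296 = 1296 [KW]
One tuple (5,4,2,3,2) → sorted (2,2,3,4,5): b_1=2>1, not a PF.
So 3125 − 1296 = 1829 fail.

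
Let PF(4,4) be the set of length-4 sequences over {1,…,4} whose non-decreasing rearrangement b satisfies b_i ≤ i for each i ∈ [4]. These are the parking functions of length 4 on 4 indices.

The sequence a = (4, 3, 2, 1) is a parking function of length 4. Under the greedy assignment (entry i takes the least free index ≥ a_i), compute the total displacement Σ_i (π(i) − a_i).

0

Σπ = 4·5/2 = 10 (π permutes [4]); Σa = 4+3+2+1 = 10; disp = 10−10 = 0.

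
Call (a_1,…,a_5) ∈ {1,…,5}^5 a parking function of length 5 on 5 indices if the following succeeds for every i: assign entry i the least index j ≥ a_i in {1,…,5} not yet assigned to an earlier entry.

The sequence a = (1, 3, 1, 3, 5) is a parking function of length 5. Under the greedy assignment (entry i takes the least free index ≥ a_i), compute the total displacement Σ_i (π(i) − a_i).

Σπ = 15 ({1..5} each once); Σa = 1+3+1+3+5 = 13; disp = 15−13 = 2.

2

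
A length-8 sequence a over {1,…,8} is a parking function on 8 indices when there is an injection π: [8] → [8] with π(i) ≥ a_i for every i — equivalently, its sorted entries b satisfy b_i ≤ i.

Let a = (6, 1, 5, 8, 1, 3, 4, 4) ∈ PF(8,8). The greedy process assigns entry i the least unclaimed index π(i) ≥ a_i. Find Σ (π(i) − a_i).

4

Σπ = 8·9/2 = 36 (π permutes [8]); Σa = 6+1+5+8+1+3+4+4 = 32; disp = 36−32 = 4.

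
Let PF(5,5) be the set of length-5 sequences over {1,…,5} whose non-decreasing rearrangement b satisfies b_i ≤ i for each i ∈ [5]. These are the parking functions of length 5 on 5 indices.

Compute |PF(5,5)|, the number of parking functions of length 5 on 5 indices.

#PF = (5+1−5)·(5+1)^{5−1} = 1 · 1296 = 1296
One tuple (2,3,4,1,1) → sorted (1,1,2,3,4): b_i ≤ i ∀i, a PF.

1296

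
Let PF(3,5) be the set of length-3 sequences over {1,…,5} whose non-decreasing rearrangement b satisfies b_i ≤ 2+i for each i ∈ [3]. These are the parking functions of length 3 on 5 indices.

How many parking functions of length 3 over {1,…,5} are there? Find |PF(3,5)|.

108

|PF| = (5+1−3)·(5+1)^{3−1} = 3·36 = 108 (Konheim–Weiss)
E.g. (2,3,1) → sorted (1,2,3): b_i ≤ 2+i ∀i, a PF.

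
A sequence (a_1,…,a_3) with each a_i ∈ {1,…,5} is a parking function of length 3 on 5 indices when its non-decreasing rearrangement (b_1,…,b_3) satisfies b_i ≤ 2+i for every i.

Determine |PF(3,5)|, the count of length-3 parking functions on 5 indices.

|PF(3,5)| = (5+1−3)·(5+1)^{3−1} = 3·36 = 108
Check (2,1,1) → sorted (1,1,2): b_i ≤ 2+i ∀i, a PF.

108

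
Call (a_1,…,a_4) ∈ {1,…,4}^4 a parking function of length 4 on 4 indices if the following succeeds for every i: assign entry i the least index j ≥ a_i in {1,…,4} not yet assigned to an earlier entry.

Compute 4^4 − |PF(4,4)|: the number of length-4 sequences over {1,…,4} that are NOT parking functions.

131

|PF(4,4)| = (4−4+1)·(4+1)^(4−1) = 1 · 125 = 125
Example (4,3,3,3) → sorted (3,3,3,4): b_1=3>1, not a PF.
Total 256; non-PF = 256−125 = 131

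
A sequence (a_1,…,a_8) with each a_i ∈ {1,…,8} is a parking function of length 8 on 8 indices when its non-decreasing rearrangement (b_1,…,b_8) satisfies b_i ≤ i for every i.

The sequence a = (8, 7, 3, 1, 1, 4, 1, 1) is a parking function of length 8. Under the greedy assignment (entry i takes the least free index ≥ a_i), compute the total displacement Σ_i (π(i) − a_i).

Σπ = 36 ({1..8} each once); Σa = 8+7+3+1+1+4+1+1 = 26; disp = 36−26 = 10.

10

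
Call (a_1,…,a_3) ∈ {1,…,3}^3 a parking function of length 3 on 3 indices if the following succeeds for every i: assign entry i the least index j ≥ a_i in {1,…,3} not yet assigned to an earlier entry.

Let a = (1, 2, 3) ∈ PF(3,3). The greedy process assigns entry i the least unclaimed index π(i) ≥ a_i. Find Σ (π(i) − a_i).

Σπ(i) = 1+…+3 = 6; Σa = 1+2+3 = 6; disp = 6−6 = 0.

0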